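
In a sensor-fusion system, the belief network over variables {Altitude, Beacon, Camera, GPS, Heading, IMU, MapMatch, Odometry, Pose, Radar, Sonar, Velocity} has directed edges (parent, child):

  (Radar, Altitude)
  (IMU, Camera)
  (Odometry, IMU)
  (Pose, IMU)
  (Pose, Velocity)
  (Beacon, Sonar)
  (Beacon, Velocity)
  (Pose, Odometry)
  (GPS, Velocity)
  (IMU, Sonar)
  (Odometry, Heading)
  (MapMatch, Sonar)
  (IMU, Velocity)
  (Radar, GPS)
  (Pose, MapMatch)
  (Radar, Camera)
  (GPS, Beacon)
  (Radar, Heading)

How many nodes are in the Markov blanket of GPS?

5

Pa(GPS) = {Radar}.
GPS has children Beacon, Velocity.
Other parents of GPS's children:
  Beacon: no additional parents.
  parents(Velocity) \ {GPS} = {Beacon, IMU, Pose}.
MB(GPS) = {Beacon, IMU, Pose, Radar, Velocity}, which has 5 nodes.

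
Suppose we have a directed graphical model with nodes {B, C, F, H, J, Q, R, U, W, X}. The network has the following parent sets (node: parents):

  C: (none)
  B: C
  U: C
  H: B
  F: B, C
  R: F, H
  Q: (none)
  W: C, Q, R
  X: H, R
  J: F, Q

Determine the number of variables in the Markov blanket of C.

C's children: B, F, U, W.
Pa(C) = {}.
For each child, the remaining parents (spouses of C):
  B: —
  U: —
  F: B
  W: Q, R
MB(C) = {B, F, Q, R, U, W}, which has 6 nodes.

6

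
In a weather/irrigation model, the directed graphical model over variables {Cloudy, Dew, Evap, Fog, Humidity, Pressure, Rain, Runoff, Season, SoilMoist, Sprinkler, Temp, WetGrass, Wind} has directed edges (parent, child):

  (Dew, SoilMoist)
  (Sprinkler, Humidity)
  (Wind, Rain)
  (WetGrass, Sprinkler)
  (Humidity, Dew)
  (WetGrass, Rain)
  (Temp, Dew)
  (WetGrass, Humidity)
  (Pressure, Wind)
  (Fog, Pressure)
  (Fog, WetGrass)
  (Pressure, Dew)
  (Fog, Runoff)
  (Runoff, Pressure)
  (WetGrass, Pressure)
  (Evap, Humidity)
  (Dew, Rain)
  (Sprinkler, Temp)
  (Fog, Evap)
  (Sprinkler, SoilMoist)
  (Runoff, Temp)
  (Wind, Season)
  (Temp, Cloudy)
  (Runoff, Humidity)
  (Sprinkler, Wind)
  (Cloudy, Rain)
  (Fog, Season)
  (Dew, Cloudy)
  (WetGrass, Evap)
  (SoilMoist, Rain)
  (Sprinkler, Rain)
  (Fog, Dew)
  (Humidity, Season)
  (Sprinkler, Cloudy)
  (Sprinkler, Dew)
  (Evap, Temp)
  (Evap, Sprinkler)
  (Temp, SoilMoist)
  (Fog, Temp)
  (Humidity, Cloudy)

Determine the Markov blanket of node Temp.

{Cloudy, Dew, Evap, Fog, Humidity, Pressure, Runoff, SoilMoist, Sprinkler}

Children of Temp: Cloudy, Dew, SoilMoist.
Parents of Temp: Evap, Fog, Runoff, Sprinkler.
Other parents of Temp's children:
  Dew also has parents Fog, Humidity, Pressure, Sprinkler.
  SoilMoist also has parents Dew, Sprinkler.
  Cloudy's other parents are Dew, Humidity, Sprinkler.
Taking the union gives {Cloudy, Dew, Evap, Fog, Humidity, Pressure, Runoff, SoilMoist, Sprinkler}.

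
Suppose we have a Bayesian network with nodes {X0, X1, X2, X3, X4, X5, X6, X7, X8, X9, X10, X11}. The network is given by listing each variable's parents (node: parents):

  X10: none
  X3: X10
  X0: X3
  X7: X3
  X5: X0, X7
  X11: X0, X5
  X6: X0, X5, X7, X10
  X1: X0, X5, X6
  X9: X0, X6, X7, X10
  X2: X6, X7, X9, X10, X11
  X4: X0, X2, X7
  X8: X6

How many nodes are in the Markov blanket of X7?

X7 has parent X3.
X7 has children X2, X4, X5, X6, X9.
For each child, the remaining parents (spouses of X7):
  X5's other parent is X0.
  X6's other parents are X0, X5, X10.
  X9's other parents are X0, X6, X10.
  X2's other parents are X6, X9, X10, X11.
  X4 also has parents X0, X2.
MB(X7) = {X0, X2, X3, X4, X5, X6, X9, X10, X11}, which has 9 nodes.

9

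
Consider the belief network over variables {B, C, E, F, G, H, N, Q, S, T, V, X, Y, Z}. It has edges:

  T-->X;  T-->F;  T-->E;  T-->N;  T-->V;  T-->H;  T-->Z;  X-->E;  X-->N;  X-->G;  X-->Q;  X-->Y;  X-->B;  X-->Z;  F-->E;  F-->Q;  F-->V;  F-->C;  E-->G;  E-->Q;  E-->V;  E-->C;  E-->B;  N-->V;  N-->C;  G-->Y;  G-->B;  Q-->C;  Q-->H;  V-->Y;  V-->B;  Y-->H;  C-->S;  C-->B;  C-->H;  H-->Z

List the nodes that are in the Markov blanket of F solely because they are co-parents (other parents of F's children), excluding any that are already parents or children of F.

Children of F: C, E, Q, V.
  E: T, X
  Q: E, X
  V: E, N, T
  C: E, N, Q
Excluding nodes already adjacent to F (C, E, Q, T, V), the co-parent-only contribution is {N, X}.

{N, X}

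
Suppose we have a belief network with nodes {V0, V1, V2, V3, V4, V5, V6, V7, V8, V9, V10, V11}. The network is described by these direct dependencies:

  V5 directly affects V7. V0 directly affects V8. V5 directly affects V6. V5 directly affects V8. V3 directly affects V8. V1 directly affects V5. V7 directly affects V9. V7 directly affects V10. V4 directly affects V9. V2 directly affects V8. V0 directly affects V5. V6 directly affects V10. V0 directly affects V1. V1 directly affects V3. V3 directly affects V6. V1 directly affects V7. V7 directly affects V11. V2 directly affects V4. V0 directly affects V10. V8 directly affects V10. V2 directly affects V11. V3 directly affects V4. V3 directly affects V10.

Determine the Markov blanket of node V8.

Recall MB(v) = parents ∪ children ∪ spouses, where spouses are the other parents of v's children.
Children of V8: V10.
V8's parents: V0, V2, V3, V5.
For each child, the remaining parents (spouses of V8):
  V10 also has parents V0, V3, V6, V7.
MB(V8) = {V0, V2, V3, V5, V6, V7, V10}.

{V0, V2, V3, V5, V6, V7, V10}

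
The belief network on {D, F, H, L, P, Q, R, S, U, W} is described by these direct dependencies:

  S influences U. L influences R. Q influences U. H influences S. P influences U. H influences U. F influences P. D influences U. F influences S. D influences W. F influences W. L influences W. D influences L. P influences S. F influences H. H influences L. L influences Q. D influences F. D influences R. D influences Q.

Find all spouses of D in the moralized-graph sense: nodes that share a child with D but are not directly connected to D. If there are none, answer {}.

{H, P, S}

Children of D: F, L, Q, R, U, W.
  F: no additional parents.
  L also has parent H.
  parents(Q) \ {D} = {L}.
  R's other parent is L.
  parents(U) \ {D} = {H, P, Q, S}.
  W also has parents F, L.
Excluding nodes already adjacent to D (F, L, Q, R, U, W), the co-parent-only contribution is {H, P, S}.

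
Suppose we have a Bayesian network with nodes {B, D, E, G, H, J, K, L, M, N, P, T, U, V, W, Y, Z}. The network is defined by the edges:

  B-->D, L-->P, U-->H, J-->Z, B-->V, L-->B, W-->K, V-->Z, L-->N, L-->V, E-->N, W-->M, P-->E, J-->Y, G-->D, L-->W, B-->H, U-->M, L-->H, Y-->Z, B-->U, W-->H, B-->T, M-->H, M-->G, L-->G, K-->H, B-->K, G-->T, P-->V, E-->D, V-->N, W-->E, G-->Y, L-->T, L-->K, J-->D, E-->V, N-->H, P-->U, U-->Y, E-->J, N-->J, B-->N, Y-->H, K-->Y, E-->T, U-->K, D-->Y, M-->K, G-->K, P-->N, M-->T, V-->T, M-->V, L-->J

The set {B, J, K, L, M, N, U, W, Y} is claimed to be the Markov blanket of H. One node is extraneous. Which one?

J

H's parents: B, K, L, M, N, U, W, Y.
Ch(H) = {}.
H has no children, so there are no co-parents.
MB(H) = {B, K, L, M, N, U, W, Y}.
J is neither a parent, child, nor co-parent of H, so it does not belong.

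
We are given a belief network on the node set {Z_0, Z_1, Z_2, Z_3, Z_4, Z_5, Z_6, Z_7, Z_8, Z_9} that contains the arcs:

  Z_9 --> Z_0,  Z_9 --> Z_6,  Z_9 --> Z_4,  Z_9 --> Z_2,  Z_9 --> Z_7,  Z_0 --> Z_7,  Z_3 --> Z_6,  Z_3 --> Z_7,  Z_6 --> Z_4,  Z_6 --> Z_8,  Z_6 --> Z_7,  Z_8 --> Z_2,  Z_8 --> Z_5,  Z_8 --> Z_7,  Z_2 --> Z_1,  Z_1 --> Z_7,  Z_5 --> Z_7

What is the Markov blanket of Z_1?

A node's Markov blanket = Pa ∪ Ch ∪ (parents of Ch other than the node itself).
Z_1 has parent Z_2.
Ch(Z_1) = {Z_7}.
For each child, the remaining parents (spouses of Z_1):
  Z_7 also has parents Z_0, Z_3, Z_5, Z_6, Z_8, Z_9.
MB(Z_1) = {Z_0, Z_2, Z_3, Z_5, Z_6, Z_7, Z_8, Z_9}.

{Z_0, Z_2, Z_3, Z_5, Z_6, Z_7, Z_8, Z_9}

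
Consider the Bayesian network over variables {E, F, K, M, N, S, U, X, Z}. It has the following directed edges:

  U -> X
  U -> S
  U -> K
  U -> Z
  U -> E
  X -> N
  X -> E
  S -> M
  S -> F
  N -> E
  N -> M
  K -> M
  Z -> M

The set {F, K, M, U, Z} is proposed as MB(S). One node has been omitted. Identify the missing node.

N

Children of S: F, M.
S's parents: U.
Parents of each child, excluding S:
  M's other parents are K, N, Z.
  F has no other parent.
MB(S) = {F, K, M, N, U, Z}.
Comparing with the claimed set, N is missing.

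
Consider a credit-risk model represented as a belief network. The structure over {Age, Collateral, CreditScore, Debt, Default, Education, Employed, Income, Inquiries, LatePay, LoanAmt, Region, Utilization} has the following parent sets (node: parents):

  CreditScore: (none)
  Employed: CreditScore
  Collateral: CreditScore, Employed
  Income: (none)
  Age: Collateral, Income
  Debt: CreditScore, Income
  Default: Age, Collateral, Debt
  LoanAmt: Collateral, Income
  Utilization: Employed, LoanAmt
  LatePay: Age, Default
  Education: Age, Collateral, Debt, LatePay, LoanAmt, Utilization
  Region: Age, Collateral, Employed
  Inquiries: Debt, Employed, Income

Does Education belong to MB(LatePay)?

Education is a child of LatePay.
So Education ∈ MB(LatePay).

Yes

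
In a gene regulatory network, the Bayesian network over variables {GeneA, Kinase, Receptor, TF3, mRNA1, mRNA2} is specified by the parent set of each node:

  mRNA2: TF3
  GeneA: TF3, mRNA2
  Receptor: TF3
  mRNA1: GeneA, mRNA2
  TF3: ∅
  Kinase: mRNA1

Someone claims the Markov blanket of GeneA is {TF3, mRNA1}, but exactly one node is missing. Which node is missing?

mRNA2

Parents of GeneA: TF3, mRNA2.
GeneA has child mRNA1.
Co-parents of GeneA (other parents of its children):
  mRNA1 also has parent mRNA2.
MB(GeneA) = {TF3, mRNA1, mRNA2}.
Comparing with the claimed set, mRNA2 is missing.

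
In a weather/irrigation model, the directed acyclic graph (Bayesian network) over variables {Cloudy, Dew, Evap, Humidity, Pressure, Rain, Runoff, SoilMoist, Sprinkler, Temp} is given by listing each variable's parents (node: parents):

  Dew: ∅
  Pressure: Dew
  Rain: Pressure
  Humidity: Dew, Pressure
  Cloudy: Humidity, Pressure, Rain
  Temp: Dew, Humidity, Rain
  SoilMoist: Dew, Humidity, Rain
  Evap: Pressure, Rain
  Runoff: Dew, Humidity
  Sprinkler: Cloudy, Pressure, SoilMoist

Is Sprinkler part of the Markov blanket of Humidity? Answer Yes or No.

Humidity has parents Dew, Pressure.
Humidity has children Cloudy, Runoff, SoilMoist, Temp.
Other parents of Humidity's children:
  parents(Cloudy) \ {Humidity} = {Pressure, Rain}.
  Temp's other parents are Dew, Rain.
  SoilMoist's other parents are Dew, Rain.
  Runoff also has parent Dew.
MB(Humidity) = {Cloudy, Dew, Pressure, Rain, Runoff, SoilMoist, Temp}; Sprinkler is not in this set.

No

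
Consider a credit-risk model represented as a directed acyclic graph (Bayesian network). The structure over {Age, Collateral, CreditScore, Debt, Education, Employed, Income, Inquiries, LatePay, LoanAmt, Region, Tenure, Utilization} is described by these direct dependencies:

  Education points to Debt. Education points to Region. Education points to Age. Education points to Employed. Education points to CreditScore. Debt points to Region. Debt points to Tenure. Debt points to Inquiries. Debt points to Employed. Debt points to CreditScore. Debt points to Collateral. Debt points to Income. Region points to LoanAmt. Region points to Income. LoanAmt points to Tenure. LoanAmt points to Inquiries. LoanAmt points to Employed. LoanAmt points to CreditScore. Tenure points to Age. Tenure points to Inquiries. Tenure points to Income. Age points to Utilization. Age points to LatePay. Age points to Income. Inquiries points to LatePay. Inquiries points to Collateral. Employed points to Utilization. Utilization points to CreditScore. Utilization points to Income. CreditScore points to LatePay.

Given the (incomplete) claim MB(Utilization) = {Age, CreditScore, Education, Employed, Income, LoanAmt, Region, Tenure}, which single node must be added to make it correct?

Debt

The Markov blanket of a node is its parents, its children, and the other parents of its children.
Pa(Utilization) = {Age, Employed}.
Utilization has children CreditScore, Income.
Parents of each child, excluding Utilization:
  CreditScore: Debt, Education, LoanAmt
  Income: Age, Debt, Region, Tenure
MB(Utilization) = {Age, CreditScore, Debt, Education, Employed, Income, LoanAmt, Region, Tenure}.
Comparing with the claimed set, Debt is missing.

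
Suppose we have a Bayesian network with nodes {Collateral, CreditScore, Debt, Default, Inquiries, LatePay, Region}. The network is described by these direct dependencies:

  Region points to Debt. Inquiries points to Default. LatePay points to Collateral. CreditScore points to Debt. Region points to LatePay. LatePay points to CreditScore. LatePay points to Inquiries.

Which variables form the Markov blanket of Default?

Default's parents: Inquiries.
Ch(Default) = {}.
With no children, Default has no spouses; the co-parent set is empty.
Taking the union gives {Inquiries}.

{Inquiries}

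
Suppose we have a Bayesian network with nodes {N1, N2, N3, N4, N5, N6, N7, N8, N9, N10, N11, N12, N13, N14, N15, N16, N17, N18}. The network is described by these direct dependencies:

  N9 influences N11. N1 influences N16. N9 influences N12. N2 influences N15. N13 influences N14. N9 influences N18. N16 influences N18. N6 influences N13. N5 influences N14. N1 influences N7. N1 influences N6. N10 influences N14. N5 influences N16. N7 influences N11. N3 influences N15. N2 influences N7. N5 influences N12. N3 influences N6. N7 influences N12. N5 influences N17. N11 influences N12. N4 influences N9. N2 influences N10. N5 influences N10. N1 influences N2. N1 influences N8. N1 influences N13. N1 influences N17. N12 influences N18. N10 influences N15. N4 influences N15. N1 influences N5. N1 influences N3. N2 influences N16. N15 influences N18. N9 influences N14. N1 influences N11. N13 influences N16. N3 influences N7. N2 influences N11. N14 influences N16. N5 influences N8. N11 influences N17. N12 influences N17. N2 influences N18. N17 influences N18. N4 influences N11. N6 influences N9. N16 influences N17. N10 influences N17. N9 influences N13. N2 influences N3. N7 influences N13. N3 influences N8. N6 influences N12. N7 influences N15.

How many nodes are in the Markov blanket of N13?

Recall MB(v) = parents ∪ children ∪ spouses, where spouses are the other parents of v's children.
N13's parents: N1, N6, N7, N9.
N13's children: N14, N16.
Co-parents of N13 (other parents of its children):
  N14 also has parents N5, N9, N10.
  parents(N16) \ {N13} = {N1, N2, N5, N14}.
MB(N13) = {N1, N2, N5, N6, N7, N9, N10, N14, N16}, which has 9 nodes.

9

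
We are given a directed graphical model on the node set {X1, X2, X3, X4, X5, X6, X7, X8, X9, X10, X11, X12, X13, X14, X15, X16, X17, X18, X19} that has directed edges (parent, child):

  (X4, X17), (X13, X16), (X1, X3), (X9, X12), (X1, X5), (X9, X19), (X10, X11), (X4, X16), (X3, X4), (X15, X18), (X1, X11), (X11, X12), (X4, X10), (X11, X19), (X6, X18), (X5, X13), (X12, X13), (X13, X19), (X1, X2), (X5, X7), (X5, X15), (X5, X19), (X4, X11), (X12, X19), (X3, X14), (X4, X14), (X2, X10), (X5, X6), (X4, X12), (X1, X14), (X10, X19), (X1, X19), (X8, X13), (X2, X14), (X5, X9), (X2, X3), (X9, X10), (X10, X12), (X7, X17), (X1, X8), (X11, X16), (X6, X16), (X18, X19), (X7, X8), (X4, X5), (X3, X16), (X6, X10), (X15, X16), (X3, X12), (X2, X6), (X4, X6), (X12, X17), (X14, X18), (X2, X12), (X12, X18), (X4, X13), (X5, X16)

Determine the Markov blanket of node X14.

Pa(X14) = {X1, X2, X3, X4}.
X14 has child X18.
For each child, the remaining parents (spouses of X14):
  X18's other parents are X6, X12, X15.
Taking the union gives {X1, X2, X3, X4, X6, X12, X15, X18}.

{X1, X2, X3, X4, X6, X12, X15, X18}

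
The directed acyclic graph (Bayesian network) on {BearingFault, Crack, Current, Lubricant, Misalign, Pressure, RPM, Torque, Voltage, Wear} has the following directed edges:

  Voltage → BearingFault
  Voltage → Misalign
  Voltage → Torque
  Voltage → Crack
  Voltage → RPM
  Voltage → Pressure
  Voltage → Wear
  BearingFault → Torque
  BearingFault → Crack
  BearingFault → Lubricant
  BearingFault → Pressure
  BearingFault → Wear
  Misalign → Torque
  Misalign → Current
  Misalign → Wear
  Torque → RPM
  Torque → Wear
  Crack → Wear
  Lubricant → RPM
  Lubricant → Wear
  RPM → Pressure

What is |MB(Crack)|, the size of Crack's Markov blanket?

6

Crack has child Wear.
Pa(Crack) = {BearingFault, Voltage}.
Parents of each child, excluding Crack:
  Wear also has parents BearingFault, Lubricant, Misalign, Torque, Voltage.
MB(Crack) = {BearingFault, Lubricant, Misalign, Torque, Voltage, Wear}, which has 6 nodes.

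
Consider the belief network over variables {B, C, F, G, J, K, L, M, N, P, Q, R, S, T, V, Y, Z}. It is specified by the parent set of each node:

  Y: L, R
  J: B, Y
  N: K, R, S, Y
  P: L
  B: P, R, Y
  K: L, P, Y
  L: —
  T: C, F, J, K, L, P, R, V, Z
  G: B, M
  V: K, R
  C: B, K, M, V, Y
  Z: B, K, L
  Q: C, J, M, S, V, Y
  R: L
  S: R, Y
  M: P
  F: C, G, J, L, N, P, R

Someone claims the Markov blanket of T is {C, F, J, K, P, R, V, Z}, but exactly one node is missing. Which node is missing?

L

The Markov blanket of a node is its parents, its children, and the other parents of its children.
Parents of T: C, F, J, K, L, P, R, V, Z.
Children of T: none.
T has no children, so there are no co-parents.
MB(T) = {C, F, J, K, L, P, R, V, Z}.
Comparing with the claimed set, L is missing.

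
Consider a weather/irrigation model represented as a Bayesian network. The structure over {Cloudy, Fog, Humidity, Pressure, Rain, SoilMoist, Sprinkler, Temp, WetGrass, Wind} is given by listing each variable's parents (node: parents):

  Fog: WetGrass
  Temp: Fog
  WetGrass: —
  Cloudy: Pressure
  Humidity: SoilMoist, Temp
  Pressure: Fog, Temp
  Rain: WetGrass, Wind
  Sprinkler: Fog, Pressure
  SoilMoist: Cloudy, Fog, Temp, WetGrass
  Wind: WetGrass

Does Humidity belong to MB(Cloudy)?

No

Recall MB(v) = parents ∪ children ∪ spouses, where spouses are the other parents of v's children.
Pa(Cloudy) = {Pressure}.
Cloudy's children: SoilMoist.
Other parents of Cloudy's children:
  SoilMoist's other parents are Fog, Temp, WetGrass.
MB(Cloudy) = {Fog, Pressure, SoilMoist, Temp, WetGrass}; Humidity is not in this set.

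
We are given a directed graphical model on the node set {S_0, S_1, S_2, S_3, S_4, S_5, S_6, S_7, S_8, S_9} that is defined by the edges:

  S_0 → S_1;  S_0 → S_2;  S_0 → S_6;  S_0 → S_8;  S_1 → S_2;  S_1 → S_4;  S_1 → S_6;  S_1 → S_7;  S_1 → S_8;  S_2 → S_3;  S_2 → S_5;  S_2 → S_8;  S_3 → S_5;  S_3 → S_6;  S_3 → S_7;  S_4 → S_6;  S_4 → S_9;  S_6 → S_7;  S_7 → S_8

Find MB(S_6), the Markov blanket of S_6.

Pa(S_6) = {S_0, S_1, S_3, S_4}.
S_6's children: S_7.
For each child, the remaining parents (spouses of S_6):
  parents(S_7) \ {S_6} = {S_1, S_3}.
So the Markov blanket of S_6 is {S_0, S_1, S_3, S_4, S_7}.

{S_0, S_1, S_3, S_4, S_7}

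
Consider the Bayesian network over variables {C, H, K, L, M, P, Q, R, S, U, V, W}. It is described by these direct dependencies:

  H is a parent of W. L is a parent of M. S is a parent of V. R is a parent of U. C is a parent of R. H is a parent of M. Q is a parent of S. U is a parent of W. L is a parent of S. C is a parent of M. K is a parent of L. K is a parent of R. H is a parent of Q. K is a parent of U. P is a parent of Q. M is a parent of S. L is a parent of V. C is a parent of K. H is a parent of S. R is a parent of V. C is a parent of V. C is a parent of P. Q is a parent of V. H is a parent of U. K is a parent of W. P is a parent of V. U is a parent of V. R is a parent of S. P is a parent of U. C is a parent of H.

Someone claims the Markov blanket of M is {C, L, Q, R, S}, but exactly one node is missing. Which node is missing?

H

Recall MB(v) = parents ∪ children ∪ spouses, where spouses are the other parents of v's children.
Ch(M) = {S}.
M has parents C, H, L.
Parents of each child, excluding M:
  S: H, L, Q, R
MB(M) = {C, H, L, Q, R, S}.
Comparing with the claimed set, H is missing.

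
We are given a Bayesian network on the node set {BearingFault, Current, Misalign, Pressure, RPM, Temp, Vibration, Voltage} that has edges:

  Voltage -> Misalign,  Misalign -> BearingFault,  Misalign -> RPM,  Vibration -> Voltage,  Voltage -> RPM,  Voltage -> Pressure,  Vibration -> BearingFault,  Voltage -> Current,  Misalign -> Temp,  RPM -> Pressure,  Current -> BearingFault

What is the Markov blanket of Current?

Parents of Current: Voltage.
Current has child BearingFault.
Parents of each child, excluding Current:
  BearingFault's other parents are Misalign, Vibration.
Union: {Voltage} ∪ {BearingFault} ∪ {Misalign, Vibration} = {BearingFault, Misalign, Vibration, Voltage}.

{BearingFault, Misalign, Vibration, Voltage}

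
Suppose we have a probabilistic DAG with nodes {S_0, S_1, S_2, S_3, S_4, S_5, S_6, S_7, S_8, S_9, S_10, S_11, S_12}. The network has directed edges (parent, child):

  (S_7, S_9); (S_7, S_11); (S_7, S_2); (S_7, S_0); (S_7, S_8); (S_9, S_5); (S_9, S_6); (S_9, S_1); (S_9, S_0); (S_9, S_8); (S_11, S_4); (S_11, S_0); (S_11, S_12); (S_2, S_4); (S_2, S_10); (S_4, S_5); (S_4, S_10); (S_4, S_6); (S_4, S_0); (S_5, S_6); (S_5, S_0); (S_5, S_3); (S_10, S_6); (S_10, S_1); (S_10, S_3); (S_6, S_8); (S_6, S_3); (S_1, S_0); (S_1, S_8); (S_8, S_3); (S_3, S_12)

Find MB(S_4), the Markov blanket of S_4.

{S_0, S_1, S_2, S_5, S_6, S_7, S_9, S_10, S_11}

S_4 has parents S_2, S_11.
S_4's children: S_0, S_5, S_6, S_10.
Parents of each child, excluding S_4:
  S_5: S_9
  S_10: S_2
  S_6: S_5, S_9, S_10
  S_0: S_1, S_5, S_7, S_9, S_11
MB(S_4) = {S_0, S_1, S_2, S_5, S_6, S_7, S_9, S_10, S_11}.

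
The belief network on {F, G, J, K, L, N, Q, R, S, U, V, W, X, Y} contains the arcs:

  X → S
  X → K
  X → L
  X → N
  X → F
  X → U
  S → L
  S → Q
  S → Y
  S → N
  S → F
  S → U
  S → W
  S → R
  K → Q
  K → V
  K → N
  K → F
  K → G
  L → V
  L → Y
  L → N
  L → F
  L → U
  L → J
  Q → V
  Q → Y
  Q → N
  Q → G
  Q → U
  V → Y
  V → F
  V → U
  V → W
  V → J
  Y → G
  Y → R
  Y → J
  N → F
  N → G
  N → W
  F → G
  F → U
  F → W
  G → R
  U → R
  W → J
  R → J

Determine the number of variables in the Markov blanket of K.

Recall MB(v) = parents ∪ children ∪ spouses, where spouses are the other parents of v's children.
K's children: F, G, N, Q, V.
K's parents: X.
Co-parents of K (other parents of its children):
  Q: S
  V: L, Q
  N: L, Q, S, X
  F: L, N, S, V, X
  G: F, N, Q, Y
MB(K) = {F, G, L, N, Q, S, V, X, Y}, which has 9 nodes.

9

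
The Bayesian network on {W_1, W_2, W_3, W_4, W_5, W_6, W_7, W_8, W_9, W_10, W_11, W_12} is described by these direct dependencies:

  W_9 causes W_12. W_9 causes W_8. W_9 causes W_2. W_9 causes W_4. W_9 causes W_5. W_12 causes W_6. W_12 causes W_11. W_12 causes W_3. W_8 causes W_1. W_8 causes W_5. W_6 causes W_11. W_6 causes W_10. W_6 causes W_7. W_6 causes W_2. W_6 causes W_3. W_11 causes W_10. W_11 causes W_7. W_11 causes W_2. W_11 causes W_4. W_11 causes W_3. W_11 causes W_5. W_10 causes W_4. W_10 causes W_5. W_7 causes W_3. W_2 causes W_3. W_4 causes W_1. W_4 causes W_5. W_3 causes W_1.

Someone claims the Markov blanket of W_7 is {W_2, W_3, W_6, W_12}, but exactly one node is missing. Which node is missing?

Pa(W_7) = {W_6, W_11}.
Ch(W_7) = {W_3}.
Other parents of W_7's children:
  W_3 also has parents W_2, W_6, W_11, W_12.
MB(W_7) = {W_2, W_3, W_6, W_11, W_12}.
Comparing with the claimed set, W_11 is missing.

W_11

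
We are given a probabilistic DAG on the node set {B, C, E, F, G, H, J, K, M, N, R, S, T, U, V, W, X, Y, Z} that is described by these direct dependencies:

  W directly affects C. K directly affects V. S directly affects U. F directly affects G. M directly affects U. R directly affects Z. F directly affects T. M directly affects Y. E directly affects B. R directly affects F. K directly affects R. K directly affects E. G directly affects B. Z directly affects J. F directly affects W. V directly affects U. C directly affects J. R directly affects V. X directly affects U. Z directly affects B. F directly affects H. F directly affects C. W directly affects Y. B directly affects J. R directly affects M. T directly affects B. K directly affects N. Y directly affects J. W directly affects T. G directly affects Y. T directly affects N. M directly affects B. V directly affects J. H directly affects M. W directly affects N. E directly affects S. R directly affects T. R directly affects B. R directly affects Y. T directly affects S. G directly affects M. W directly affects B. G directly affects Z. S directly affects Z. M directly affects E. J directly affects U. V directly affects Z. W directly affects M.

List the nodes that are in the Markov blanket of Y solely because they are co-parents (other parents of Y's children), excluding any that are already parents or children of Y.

Children of Y: J.
  J's other parents are B, C, V, Z.
Excluding nodes already adjacent to Y (G, J, M, R, W), the co-parent-only contribution is {B, C, V, Z}.

{B, C, V, Z}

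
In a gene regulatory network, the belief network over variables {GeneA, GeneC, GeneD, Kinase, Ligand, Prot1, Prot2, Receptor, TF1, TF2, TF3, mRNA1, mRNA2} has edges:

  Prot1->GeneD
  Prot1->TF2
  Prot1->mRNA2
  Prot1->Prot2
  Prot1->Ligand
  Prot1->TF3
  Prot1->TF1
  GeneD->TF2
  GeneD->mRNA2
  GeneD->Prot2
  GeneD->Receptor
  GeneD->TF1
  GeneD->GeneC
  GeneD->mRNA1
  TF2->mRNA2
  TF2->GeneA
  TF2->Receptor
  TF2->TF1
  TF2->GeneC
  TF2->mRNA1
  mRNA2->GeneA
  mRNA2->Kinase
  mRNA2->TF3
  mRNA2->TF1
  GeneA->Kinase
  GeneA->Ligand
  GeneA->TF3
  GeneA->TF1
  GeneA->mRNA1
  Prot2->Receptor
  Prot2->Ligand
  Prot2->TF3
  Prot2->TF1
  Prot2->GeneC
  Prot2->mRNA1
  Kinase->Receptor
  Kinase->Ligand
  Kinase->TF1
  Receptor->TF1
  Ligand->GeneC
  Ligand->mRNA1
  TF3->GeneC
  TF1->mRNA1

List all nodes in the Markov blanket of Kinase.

By definition, MB(Kinase) is built from Kinase's parents, Kinase's children, and the co-parents of Kinase.
Parents of Kinase: GeneA, mRNA2.
Kinase has children Ligand, Receptor, TF1.
For each child, the remaining parents (spouses of Kinase):
  Receptor: GeneD, Prot2, TF2
  Ligand: GeneA, Prot1, Prot2
  TF1: GeneA, GeneD, Prot1, Prot2, Receptor, TF2, mRNA2
Taking the union gives {GeneA, GeneD, Ligand, Prot1, Prot2, Receptor, TF1, TF2, mRNA2}.

{GeneA, GeneD, Ligand, Prot1, Prot2, Receptor, TF1, TF2, mRNA2}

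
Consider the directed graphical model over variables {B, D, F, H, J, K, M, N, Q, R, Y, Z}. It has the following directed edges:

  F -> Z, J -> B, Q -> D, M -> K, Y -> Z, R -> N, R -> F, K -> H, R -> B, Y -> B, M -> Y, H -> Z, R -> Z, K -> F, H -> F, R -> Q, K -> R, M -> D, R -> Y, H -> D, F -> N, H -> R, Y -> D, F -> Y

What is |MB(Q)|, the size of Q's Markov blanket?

The Markov blanket of a node is its parents, its children, and the other parents of its children.
Q's parents: R.
Q has child D.
Parents of each child, excluding Q:
  D: H, M, Y
MB(Q) = {D, H, M, R, Y}, which has 5 nodes.

5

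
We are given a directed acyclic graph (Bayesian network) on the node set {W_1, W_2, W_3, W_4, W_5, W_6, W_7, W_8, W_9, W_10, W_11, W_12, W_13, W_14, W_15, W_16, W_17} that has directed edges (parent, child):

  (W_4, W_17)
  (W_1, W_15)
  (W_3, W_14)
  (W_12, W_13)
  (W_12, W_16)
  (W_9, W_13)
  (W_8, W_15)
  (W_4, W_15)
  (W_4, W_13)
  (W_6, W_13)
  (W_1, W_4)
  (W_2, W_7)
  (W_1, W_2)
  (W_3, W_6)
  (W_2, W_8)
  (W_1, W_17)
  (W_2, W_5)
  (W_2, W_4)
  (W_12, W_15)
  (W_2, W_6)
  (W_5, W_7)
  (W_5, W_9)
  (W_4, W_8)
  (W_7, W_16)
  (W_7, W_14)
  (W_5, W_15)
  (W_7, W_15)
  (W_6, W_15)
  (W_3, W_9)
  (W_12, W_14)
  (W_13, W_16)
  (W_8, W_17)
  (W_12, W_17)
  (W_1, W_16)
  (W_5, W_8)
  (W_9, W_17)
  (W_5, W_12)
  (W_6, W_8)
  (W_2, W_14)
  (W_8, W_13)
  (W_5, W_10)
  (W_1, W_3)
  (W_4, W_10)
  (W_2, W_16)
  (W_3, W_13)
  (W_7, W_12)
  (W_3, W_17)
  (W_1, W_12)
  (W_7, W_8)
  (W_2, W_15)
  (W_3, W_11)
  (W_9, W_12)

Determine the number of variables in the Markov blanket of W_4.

13

Recall MB(v) = parents ∪ children ∪ spouses, where spouses are the other parents of v's children.
W_4's parents: W_1, W_2.
Children of W_4: W_8, W_10, W_13, W_15, W_17.
Parents of each child, excluding W_4:
  W_8 also has parents W_2, W_5, W_6, W_7.
  parents(W_10) \ {W_4} = {W_5}.
  W_13's other parents are W_3, W_6, W_8, W_9, W_12.
  W_15 also has parents W_1, W_2, W_5, W_6, W_7, W_8, W_12.
  W_17 also has parents W_1, W_3, W_8, W_9, W_12.
MB(W_4) = {W_1, W_2, W_3, W_5, W_6, W_7, W_8, W_9, W_10, W_12, W_13, W_15, W_17}, which has 13 nodes.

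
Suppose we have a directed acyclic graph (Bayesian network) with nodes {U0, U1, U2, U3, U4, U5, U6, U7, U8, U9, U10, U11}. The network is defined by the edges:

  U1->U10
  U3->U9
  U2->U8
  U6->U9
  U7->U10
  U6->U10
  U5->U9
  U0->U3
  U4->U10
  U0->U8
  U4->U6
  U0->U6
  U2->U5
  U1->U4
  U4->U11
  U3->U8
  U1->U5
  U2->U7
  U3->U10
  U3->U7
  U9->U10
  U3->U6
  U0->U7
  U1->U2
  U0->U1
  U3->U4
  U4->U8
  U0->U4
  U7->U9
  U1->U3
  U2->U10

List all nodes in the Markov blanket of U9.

U9's children: U10.
U9 has parents U3, U5, U6, U7.
For each child, the remaining parents (spouses of U9):
  U10: U1, U2, U3, U4, U6, U7
So the Markov blanket of U9 is {U1, U2, U3, U4, U5, U6, U7, U10}.

{U1, U2, U3, U4, U5, U6, U7, U10}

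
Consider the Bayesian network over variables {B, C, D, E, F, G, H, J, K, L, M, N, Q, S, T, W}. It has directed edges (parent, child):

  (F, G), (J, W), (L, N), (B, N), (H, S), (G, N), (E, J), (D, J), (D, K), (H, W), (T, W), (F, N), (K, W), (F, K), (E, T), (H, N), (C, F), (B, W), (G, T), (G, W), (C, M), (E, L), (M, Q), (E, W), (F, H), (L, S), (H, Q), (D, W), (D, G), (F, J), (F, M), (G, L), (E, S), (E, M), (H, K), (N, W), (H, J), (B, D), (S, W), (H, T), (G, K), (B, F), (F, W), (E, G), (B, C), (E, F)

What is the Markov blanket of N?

By definition, MB(N) is built from N's parents, N's children, and the co-parents of N.
N has parents B, F, G, H, L.
Ch(N) = {W}.
Parents of each child, excluding N:
  W: B, D, E, F, G, H, J, K, S, T
Taking the union gives {B, D, E, F, G, H, J, K, L, S, T, W}.

{B, D, E, F, G, H, J, K, L, S, T, W}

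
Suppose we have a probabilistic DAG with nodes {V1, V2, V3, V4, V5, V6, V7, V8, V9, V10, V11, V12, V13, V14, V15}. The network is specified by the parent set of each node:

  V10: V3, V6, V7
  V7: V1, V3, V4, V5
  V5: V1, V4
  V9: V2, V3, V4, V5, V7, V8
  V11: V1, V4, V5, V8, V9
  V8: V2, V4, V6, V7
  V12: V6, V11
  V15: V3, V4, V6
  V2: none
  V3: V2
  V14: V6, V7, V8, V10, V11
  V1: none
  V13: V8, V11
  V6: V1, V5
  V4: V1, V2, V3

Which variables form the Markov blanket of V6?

Children of V6: V8, V10, V12, V14, V15.
Parents of V6: V1, V5.
Parents of each child, excluding V6:
  V8: V2, V4, V7
  V10: V3, V7
  V12: V11
  V14: V7, V8, V10, V11
  V15: V3, V4
Union: {V1, V5} ∪ {V8, V10, V12, V14, V15} ∪ {V2, V3, V4, V7, V8, V10, V11} = {V1, V2, V3, V4, V5, V7, V8, V10, V11, V12, V14, V15}.

{V1, V2, V3, V4, V5, V7, V8, V10, V11, V12, V14, V15}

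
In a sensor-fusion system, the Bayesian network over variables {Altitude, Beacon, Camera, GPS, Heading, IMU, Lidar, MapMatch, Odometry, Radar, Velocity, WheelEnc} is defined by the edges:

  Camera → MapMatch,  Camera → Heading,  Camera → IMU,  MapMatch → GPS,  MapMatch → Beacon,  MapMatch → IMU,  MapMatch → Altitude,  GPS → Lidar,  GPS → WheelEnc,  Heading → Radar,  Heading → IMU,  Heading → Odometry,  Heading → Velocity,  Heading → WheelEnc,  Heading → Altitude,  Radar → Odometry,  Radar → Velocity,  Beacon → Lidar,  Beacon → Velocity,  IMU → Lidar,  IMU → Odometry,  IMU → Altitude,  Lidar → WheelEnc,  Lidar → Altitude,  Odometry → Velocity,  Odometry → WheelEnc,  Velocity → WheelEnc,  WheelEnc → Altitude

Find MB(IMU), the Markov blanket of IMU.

{Altitude, Beacon, Camera, GPS, Heading, Lidar, MapMatch, Odometry, Radar, WheelEnc}

A node's Markov blanket = Pa ∪ Ch ∪ (parents of Ch other than the node itself).
Ch(IMU) = {Altitude, Lidar, Odometry}.
IMU has parents Camera, Heading, MapMatch.
For each child, the remaining parents (spouses of IMU):
  parents(Lidar) \ {IMU} = {Beacon, GPS}.
  parents(Odometry) \ {IMU} = {Heading, Radar}.
  Altitude also has parents Heading, Lidar, MapMatch, WheelEnc.
So the Markov blanket of IMU is {Altitude, Beacon, Camera, GPS, Heading, Lidar, MapMatch, Odometry, Radar, WheelEnc}.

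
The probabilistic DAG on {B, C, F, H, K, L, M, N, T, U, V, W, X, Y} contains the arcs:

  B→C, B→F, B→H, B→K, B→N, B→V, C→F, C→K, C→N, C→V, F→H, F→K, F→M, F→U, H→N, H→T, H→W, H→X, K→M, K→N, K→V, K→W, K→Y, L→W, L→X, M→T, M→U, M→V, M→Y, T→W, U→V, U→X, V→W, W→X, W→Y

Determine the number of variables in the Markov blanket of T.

6

Children of T: W.
T has parents H, M.
Co-parents of T (other parents of its children):
  W's other parents are H, K, L, V.
MB(T) = {H, K, L, M, V, W}, which has 6 nodes.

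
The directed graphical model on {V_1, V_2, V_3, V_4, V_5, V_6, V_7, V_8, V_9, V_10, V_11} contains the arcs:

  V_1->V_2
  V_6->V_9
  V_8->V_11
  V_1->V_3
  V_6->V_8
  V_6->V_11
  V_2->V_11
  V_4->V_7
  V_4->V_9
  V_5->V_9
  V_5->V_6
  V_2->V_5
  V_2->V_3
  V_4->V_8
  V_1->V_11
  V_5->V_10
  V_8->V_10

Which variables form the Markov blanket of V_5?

The Markov blanket of a node is its parents, its children, and the other parents of its children.
V_5's parents: V_2.
V_5's children: V_6, V_9, V_10.
For each child, the remaining parents (spouses of V_5):
  V_6 has no other parent.
  parents(V_9) \ {V_5} = {V_4, V_6}.
  V_10 also has parent V_8.
Union: {V_2} ∪ {V_6, V_9, V_10} ∪ {V_4, V_6, V_8} = {V_2, V_4, V_6, V_8, V_9, V_10}.

{V_2, V_4, V_6, V_8, V_9, V_10}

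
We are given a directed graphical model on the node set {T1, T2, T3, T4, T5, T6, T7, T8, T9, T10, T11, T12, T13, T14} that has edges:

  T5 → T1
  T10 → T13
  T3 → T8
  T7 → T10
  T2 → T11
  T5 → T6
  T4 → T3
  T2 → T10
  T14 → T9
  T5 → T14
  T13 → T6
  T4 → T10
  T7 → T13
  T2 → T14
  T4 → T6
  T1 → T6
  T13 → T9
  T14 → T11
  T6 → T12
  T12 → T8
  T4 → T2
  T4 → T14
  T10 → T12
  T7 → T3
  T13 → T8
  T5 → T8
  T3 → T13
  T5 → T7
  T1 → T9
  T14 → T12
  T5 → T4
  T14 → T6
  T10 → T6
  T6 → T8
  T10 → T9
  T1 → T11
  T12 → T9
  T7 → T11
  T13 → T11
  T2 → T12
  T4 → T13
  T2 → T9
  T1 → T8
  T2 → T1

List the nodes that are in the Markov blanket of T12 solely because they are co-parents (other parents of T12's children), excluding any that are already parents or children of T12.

Children of T12: T8, T9.
  T9: T1, T2, T10, T13, T14
  T8: T1, T3, T5, T6, T13
Excluding nodes already adjacent to T12 (T2, T6, T8, T9, T10, T14), the co-parent-only contribution is {T1, T3, T5, T13}.

{T1, T3, T5, T13}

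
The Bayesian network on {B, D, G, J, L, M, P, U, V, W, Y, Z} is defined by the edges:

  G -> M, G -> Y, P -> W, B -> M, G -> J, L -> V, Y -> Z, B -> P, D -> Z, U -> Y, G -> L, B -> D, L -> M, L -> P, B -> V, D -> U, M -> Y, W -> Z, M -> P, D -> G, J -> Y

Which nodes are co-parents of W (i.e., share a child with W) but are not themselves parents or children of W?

Children of W: Z.
  Z's other parents are D, Y.
Excluding nodes already adjacent to W (P, Z), the co-parent-only contribution is {D, Y}.

{D, Y}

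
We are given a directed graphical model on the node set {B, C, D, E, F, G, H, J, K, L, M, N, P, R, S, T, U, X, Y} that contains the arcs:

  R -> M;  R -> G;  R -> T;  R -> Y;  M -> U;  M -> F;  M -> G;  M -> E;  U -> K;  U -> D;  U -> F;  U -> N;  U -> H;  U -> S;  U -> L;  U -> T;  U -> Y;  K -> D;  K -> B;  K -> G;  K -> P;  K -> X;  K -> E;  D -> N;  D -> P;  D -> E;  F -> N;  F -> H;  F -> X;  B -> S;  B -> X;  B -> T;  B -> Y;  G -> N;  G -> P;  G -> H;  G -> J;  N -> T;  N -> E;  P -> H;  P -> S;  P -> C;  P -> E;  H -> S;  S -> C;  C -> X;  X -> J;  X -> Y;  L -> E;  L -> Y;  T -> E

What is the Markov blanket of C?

{B, F, K, P, S, X}

The Markov blanket of a node is its parents, its children, and the other parents of its children.
C's parents: P, S.
C has child X.
Co-parents of C (other parents of its children):
  X also has parents B, F, K.
So the Markov blanket of C is {B, F, K, P, S, X}.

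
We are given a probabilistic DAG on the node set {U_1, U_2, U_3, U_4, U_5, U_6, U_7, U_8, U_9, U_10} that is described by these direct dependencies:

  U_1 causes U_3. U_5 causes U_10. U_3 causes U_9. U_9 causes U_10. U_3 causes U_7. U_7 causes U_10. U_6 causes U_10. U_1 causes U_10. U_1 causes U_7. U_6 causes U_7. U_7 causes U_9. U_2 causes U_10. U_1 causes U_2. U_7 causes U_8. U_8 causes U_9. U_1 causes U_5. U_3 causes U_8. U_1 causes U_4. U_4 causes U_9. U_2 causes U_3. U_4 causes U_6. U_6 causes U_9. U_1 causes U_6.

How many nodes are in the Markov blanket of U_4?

A node's Markov blanket = Pa ∪ Ch ∪ (parents of Ch other than the node itself).
Pa(U_4) = {U_1}.
U_4 has children U_6, U_9.
Other parents of U_4's children:
  U_6's other parent is U_1.
  U_9's other parents are U_3, U_6, U_7, U_8.
MB(U_4) = {U_1, U_3, U_6, U_7, U_8, U_9}, which has 6 nodes.

6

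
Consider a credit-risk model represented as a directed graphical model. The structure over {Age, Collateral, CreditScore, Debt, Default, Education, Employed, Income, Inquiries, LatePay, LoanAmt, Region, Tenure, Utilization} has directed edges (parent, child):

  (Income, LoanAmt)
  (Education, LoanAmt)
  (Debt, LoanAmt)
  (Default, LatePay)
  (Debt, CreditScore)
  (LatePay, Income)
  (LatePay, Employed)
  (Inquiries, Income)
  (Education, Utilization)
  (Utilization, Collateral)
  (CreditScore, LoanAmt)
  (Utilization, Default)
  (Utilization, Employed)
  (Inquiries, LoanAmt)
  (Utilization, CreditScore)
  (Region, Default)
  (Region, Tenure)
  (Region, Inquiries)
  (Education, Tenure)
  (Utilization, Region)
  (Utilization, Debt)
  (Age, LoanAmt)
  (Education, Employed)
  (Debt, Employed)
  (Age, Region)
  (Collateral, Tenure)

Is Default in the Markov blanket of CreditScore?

No

Parents of CreditScore: Debt, Utilization.
Ch(CreditScore) = {LoanAmt}.
Co-parents of CreditScore (other parents of its children):
  LoanAmt's other parents are Age, Debt, Education, Income, Inquiries.
MB(CreditScore) = {Age, Debt, Education, Income, Inquiries, LoanAmt, Utilization}; Default is not in this set.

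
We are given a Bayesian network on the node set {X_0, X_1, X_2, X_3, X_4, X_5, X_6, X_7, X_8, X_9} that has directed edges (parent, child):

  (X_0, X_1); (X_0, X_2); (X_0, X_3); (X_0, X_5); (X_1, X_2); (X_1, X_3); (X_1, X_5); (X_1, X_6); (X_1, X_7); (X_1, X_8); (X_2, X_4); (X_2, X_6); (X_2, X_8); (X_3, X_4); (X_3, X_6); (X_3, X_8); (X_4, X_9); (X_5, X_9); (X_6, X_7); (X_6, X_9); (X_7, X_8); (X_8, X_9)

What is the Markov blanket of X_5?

By definition, MB(X_5) is built from X_5's parents, X_5's children, and the co-parents of X_5.
Parents of X_5: X_0, X_1.
Children of X_5: X_9.
Other parents of X_5's children:
  parents(X_9) \ {X_5} = {X_4, X_6, X_8}.
Taking the union gives {X_0, X_1, X_4, X_6, X_8, X_9}.

{X_0, X_1, X_4, X_6, X_8, X_9}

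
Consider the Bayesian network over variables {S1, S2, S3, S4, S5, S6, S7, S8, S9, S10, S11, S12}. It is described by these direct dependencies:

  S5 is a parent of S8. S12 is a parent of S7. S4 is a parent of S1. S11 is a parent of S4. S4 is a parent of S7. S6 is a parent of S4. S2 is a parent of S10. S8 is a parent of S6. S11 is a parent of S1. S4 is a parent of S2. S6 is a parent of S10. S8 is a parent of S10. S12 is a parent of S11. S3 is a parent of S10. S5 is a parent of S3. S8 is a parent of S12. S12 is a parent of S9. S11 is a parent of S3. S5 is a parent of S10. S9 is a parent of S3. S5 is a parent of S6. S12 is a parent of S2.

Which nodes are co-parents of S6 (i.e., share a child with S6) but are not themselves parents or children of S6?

Children of S6: S4, S10.
  S4 also has parent S11.
  S10 also has parents S2, S3, S5, S8.
Excluding nodes already adjacent to S6 (S4, S5, S8, S10), the co-parent-only contribution is {S2, S3, S11}.

{S2, S3, S11}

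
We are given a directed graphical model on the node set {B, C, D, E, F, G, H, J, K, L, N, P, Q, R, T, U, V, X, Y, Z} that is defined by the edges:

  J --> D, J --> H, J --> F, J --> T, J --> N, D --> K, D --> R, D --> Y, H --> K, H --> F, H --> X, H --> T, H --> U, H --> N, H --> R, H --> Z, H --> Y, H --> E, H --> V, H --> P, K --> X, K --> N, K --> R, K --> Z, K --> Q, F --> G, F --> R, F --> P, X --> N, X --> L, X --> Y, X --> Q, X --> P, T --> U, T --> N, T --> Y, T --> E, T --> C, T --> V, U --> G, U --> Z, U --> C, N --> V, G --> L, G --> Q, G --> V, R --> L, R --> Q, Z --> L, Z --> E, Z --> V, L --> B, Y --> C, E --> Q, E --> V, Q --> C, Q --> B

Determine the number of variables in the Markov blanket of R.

Parents of R: D, F, H, K.
R's children: L, Q.
Parents of each child, excluding R:
  L's other parents are G, X, Z.
  Q's other parents are E, G, K, X.
MB(R) = {D, E, F, G, H, K, L, Q, X, Z}, which has 10 nodes.

10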